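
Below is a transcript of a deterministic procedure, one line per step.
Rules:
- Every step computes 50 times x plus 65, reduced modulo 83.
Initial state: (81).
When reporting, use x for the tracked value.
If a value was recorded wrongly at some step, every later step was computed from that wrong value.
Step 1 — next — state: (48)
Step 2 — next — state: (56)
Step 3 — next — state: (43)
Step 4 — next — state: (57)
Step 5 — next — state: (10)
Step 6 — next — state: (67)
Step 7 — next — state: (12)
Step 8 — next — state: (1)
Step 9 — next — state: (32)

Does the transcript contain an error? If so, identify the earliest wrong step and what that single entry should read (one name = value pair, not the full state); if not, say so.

step 1: x = (50*81 + 65) mod 83 = 48 -> checks out
step 2: x = (50*48 + 65) mod 83 = 58 -> first mismatch against the transcript
The earliest wrong entry is at step 2: it should read x = 58.

step 2, x = 58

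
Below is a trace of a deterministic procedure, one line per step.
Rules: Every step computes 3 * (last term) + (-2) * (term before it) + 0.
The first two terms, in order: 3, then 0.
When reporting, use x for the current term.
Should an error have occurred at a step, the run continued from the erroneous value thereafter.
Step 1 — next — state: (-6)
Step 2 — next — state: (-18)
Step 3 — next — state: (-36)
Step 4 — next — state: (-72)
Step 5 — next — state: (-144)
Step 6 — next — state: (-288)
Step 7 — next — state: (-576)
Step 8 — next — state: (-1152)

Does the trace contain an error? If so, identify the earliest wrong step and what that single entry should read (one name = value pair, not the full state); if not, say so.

step 3, x = -42

Recomputing the run from the initial state:
step 1: x = -6
step 2: x = -18
step 3: x = -42
step 4: x = -90
step 5: x = -186
step 6: x = -378
step 7: x = -762
step 8: x = -1530
The first disagreement with the trace is at step 3, where the value should be x = -42.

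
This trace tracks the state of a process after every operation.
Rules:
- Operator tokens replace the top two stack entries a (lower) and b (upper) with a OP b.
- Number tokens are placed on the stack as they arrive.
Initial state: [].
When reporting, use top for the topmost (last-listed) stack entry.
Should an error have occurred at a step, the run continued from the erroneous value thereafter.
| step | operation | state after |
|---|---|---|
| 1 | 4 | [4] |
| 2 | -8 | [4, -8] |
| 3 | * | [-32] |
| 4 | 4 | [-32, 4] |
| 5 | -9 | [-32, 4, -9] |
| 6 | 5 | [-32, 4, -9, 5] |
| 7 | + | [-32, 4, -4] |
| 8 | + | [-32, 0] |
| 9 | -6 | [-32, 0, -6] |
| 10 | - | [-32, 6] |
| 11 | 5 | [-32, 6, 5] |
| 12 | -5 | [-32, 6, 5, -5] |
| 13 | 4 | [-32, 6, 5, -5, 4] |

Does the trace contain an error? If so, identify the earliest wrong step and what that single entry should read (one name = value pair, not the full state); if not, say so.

Recomputing the run from the initial state:
step 1: [4]
step 2: [4, -8]
step 3: [-32]
step 4: [-32, 4]
step 5: [-32, 4, -9]
step 6: [-32, 4, -9, 5]
step 7: [-32, 4, -4]
step 8: [-32, 0]
step 9: [-32, 0, -6]
step 10: [-32, 6]
step 11: [-32, 6, 5]
step 12: [-32, 6, 5, -5]
step 13: [-32, 6, 5, -5, 4]
This matches the trace at every step.

no error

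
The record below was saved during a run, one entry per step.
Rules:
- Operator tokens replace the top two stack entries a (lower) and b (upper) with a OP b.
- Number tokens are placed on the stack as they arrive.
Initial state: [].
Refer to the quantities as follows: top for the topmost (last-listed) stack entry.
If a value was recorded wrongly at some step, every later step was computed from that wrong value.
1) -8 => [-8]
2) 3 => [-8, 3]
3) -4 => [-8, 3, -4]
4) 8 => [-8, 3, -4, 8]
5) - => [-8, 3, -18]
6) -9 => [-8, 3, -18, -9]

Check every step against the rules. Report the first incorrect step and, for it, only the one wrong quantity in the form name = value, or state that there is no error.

step 1: push -8: top = -8 -> consistent with the record
step 2: push 3: top = 3 -> same as recorded
step 3: push -4: top = -4 -> agrees with the record
step 4: push 8: top = 8 -> exactly as logged
step 5: -4 - 8 = -12 -> a discrepancy with the record
First deviation found at step 5; the corrected entry is top = -12.

step 5, top = -12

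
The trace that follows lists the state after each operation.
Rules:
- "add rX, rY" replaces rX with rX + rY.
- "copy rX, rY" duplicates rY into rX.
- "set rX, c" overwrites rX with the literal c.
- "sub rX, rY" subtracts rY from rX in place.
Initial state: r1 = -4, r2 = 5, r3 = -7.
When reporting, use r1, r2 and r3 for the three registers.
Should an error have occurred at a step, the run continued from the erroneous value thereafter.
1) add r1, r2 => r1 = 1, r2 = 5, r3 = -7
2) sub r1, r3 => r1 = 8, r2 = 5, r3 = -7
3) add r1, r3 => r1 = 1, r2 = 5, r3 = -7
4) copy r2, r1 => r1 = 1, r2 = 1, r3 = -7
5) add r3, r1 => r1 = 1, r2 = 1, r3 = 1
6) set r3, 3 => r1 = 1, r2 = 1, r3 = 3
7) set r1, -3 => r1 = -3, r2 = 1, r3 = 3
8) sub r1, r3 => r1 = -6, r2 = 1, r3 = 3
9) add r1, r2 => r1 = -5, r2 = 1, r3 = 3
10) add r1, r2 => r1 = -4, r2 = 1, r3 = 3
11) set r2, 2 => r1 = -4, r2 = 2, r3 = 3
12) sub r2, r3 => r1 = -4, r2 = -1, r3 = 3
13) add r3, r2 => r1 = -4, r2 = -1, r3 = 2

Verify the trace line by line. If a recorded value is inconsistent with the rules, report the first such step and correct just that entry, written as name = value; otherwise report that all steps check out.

Recomputing the run from the initial state:
step 1: r1 = 1, r2 = 5, r3 = -7
step 2: r1 = 8, r2 = 5, r3 = -7
step 3: r1 = 1, r2 = 5, r3 = -7
step 4: r1 = 1, r2 = 1, r3 = -7
step 5: r1 = 1, r2 = 1, r3 = -6
step 6: r1 = 1, r2 = 1, r3 = 3
step 7: r1 = -3, r2 = 1, r3 = 3
step 8: r1 = -6, r2 = 1, r3 = 3
step 9: r1 = -5, r2 = 1, r3 = 3
step 10: r1 = -4, r2 = 1, r3 = 3
step 11: r1 = -4, r2 = 2, r3 = 3
step 12: r1 = -4, r2 = -1, r3 = 3
step 13: r1 = -4, r2 = -1, r3 = 2
The first disagreement with the trace is at step 5, where the value should be r3 = -6.

step 5, r3 = -6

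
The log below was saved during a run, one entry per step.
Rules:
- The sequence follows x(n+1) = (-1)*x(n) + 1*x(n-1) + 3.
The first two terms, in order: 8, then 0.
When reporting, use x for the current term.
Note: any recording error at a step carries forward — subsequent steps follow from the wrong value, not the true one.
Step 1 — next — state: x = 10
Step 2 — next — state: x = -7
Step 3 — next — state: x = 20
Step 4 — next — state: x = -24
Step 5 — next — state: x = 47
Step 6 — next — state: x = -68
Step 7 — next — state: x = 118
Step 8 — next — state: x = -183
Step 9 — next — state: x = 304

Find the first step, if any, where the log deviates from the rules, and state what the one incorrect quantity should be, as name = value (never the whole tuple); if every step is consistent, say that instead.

step 1, x = 11

1. x = -1*(0) + (1)*(8) + (3) = 11 (the log disagrees here)
Step 1 is the first one off; corrected, x = 11.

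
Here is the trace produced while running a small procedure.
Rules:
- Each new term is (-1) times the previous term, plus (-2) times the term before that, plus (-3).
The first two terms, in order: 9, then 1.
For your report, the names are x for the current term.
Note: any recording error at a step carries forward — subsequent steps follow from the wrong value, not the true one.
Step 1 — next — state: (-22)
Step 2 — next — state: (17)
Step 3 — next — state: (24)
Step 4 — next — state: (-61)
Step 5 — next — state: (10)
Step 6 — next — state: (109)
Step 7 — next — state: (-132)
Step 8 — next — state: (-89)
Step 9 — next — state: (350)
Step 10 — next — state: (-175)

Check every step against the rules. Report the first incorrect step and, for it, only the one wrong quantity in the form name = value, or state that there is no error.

Recomputing the run from the initial state:
step 1: x = -22
step 2: x = 17
step 3: x = 24
step 4: x = -61
step 5: x = 10
step 6: x = 109
step 7: x = -132
step 8: x = -89
step 9: x = 350
step 10: x = -175
This matches the trace at every step.

no error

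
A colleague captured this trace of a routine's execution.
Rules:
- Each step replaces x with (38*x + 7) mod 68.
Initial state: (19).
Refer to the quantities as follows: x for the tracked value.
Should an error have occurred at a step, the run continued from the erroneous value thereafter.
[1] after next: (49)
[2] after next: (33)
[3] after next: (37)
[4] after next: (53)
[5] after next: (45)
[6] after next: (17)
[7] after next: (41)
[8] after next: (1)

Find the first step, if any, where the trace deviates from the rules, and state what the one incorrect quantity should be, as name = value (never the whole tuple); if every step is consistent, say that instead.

step 5, x = 49

Recomputing the run from the initial state:
step 1: x = 49
step 2: x = 33
step 3: x = 37
step 4: x = 53
step 5: x = 49
step 6: x = 33
step 7: x = 37
step 8: x = 53
The first disagreement with the trace is at step 5, where the value should be x = 49.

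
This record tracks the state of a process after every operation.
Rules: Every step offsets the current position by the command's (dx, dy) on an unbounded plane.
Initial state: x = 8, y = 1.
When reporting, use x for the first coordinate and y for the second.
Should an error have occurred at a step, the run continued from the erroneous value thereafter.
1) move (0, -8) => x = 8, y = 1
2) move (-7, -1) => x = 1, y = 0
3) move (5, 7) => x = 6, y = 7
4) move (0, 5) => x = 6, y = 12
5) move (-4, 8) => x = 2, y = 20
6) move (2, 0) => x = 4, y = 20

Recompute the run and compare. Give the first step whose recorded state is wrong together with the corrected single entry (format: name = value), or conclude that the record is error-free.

Recomputing the run from the initial state:
step 1: x = 8, y = -7
step 2: x = 1, y = -8
step 3: x = 6, y = -1
step 4: x = 6, y = 4
step 5: x = 2, y = 12
step 6: x = 4, y = 12
The first disagreement with the record is at step 1, where the value should be y = -7.

step 1, y = -7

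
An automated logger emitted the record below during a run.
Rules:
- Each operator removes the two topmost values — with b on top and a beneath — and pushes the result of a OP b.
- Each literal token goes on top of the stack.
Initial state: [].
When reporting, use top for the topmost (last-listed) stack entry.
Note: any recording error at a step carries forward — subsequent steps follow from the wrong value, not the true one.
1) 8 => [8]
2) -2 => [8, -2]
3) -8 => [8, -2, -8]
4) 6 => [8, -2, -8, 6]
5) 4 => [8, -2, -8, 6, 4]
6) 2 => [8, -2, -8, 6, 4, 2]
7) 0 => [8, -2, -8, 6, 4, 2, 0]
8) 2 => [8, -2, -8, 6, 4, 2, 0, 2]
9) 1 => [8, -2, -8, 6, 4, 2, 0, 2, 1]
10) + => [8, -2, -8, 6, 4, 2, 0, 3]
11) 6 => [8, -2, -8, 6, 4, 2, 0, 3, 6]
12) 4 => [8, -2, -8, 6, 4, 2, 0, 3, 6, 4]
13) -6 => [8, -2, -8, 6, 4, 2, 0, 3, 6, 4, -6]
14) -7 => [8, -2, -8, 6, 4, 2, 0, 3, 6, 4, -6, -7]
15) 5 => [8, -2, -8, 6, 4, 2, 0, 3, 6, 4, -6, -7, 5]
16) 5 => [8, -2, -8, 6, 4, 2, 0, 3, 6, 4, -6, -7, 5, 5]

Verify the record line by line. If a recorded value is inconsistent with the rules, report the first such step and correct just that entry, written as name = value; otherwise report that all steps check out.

no error

Recomputing the run from the initial state:
step 1: [8]
step 2: [8, -2]
step 3: [8, -2, -8]
step 4: [8, -2, -8, 6]
step 5: [8, -2, -8, 6, 4]
step 6: [8, -2, -8, 6, 4, 2]
step 7: [8, -2, -8, 6, 4, 2, 0]
step 8: [8, -2, -8, 6, 4, 2, 0, 2]
step 9: [8, -2, -8, 6, 4, 2, 0, 2, 1]
step 10: [8, -2, -8, 6, 4, 2, 0, 3]
step 11: [8, -2, -8, 6, 4, 2, 0, 3, 6]
step 12: [8, -2, -8, 6, 4, 2, 0, 3, 6, 4]
step 13: [8, -2, -8, 6, 4, 2, 0, 3, 6, 4, -6]
step 14: [8, -2, -8, 6, 4, 2, 0, 3, 6, 4, -6, -7]
step 15: [8, -2, -8, 6, 4, 2, 0, 3, 6, 4, -6, -7, 5]
step 16: [8, -2, -8, 6, 4, 2, 0, 3, 6, 4, -6, -7, 5, 5]
This matches the record at every step.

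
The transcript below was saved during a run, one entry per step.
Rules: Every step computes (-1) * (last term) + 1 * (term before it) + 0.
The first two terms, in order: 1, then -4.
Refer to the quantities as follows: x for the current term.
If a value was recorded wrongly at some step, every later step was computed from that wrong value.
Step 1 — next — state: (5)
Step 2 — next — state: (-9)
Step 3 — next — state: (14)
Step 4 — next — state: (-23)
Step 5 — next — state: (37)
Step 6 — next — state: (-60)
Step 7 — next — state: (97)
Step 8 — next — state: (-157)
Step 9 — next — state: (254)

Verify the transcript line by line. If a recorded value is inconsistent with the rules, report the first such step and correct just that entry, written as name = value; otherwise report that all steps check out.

Recomputing the run from the initial state:
step 1: x = 5
step 2: x = -9
step 3: x = 14
step 4: x = -23
step 5: x = 37
step 6: x = -60
step 7: x = 97
step 8: x = -157
step 9: x = 254
This matches the transcript at every step.

no error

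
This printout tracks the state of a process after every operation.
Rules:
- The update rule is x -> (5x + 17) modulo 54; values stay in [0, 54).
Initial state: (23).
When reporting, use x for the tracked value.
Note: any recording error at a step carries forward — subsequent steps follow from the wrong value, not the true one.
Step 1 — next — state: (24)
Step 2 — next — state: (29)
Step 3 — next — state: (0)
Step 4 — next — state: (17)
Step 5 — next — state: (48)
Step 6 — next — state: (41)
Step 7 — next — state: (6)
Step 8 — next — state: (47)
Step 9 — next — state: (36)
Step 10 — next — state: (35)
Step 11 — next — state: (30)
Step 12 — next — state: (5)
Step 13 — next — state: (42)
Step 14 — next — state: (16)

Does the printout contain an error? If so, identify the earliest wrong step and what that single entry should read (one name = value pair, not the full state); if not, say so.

1. x = (5*23 + 17) mod 54 = 24 (consistent with the printout)
2. x = (5*24 + 17) mod 54 = 29 (checks out)
3. x = (5*29 + 17) mod 54 = 0 (exactly as logged)
4. x = (5*0 + 17) mod 54 = 17 (confirmed correct)
5. x = (5*17 + 17) mod 54 = 48 (confirmed correct)
6. x = (5*48 + 17) mod 54 = 41 (agrees with the printout)
7. x = (5*41 + 17) mod 54 = 6 (no discrepancy)
8. x = (5*6 + 17) mod 54 = 47 (confirmed correct)
9. x = (5*47 + 17) mod 54 = 36 (matches)
10. x = (5*36 + 17) mod 54 = 35 (same as recorded)
11. x = (5*35 + 17) mod 54 = 30 (same as recorded)
12. x = (5*30 + 17) mod 54 = 5 (in agreement)
13. x = (5*5 + 17) mod 54 = 42 (same as recorded)
14. x = (5*42 + 17) mod 54 = 11 (this is not what the printout shows)
The audit stops at step 14: the recorded entry is wrong and should be x = 11.

step 14, x = 11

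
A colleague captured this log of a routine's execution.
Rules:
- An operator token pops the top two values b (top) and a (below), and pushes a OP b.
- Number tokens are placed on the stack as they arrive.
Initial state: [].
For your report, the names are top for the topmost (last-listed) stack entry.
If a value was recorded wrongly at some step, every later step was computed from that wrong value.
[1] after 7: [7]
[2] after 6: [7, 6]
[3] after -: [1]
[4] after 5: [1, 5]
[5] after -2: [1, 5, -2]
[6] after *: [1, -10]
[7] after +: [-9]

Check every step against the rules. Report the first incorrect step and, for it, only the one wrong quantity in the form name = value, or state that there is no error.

no error

Recomputing the run from the initial state:
step 1: [7]
step 2: [7, 6]
step 3: [1]
step 4: [1, 5]
step 5: [1, 5, -2]
step 6: [1, -10]
step 7: [-9]
This matches the log at every step.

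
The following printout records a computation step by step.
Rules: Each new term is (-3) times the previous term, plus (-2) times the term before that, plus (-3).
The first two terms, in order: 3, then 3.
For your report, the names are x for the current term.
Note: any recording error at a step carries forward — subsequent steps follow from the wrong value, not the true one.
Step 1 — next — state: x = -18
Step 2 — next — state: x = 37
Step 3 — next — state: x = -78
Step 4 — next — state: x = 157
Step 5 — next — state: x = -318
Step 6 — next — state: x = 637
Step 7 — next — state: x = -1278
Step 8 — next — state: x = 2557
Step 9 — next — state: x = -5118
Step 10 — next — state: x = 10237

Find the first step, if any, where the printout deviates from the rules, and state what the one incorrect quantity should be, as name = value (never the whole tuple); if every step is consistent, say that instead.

step 2, x = 45

1. x = -3*(3) + (-2)*(3) + (-3) = -18 (matches)
2. x = -3*(-18) + (-2)*(3) + (-3) = 45 (the entry is off here)
First deviation found at step 2; the corrected entry is x = 45.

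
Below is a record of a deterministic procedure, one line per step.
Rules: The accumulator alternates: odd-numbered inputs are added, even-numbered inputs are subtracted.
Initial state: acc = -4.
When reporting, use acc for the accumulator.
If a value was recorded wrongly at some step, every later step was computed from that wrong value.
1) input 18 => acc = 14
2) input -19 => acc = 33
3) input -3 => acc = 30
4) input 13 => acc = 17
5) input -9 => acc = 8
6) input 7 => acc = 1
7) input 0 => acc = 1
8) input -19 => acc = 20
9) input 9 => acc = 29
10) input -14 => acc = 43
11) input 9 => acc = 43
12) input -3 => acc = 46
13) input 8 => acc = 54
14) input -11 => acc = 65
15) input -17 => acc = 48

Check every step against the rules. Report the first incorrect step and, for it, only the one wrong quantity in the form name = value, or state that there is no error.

step 1: acc = -4 + 18 = 14 -> checks out
step 2: acc = 14 - -19 = 33 -> no discrepancy
step 3: acc = 33 + -3 = 30 -> in agreement
step 4: acc = 30 - 13 = 17 -> same as recorded
step 5: acc = 17 + -9 = 8 -> in agreement
step 6: acc = 8 - 7 = 1 -> exactly as logged
step 7: acc = 1 + 0 = 1 -> no discrepancy
step 8: acc = 1 - -19 = 20 -> checks out
step 9: acc = 20 + 9 = 29 -> in agreement
step 10: acc = 29 - -14 = 43 -> checks out
step 11: acc = 43 + 9 = 52 -> not what was recorded
The audit stops at step 11: the recorded entry is wrong and should be acc = 52.

step 11, acc = 52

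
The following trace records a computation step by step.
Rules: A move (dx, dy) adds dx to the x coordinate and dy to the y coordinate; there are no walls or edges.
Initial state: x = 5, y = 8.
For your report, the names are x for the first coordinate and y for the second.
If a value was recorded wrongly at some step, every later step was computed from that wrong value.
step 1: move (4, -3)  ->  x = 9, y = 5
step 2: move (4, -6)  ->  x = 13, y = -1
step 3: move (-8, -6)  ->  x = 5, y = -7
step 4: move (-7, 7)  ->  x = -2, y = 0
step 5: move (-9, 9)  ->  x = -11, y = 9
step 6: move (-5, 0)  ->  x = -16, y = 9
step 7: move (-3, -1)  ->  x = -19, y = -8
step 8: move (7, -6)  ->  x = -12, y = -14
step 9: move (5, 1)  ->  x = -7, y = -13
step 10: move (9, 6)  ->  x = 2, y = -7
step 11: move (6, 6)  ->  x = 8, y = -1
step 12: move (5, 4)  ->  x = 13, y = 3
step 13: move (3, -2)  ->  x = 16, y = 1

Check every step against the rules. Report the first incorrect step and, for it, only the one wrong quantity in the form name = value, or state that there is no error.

step 7, y = 8

Recomputing the run from the initial state:
step 1: x = 9, y = 5
step 2: x = 13, y = -1
step 3: x = 5, y = -7
step 4: x = -2, y = 0
step 5: x = -11, y = 9
step 6: x = -16, y = 9
step 7: x = -19, y = 8
step 8: x = -12, y = 2
step 9: x = -7, y = 3
step 10: x = 2, y = 9
step 11: x = 8, y = 15
step 12: x = 13, y = 19
step 13: x = 16, y = 17
The first disagreement with the trace is at step 7, where the value should be y = 8.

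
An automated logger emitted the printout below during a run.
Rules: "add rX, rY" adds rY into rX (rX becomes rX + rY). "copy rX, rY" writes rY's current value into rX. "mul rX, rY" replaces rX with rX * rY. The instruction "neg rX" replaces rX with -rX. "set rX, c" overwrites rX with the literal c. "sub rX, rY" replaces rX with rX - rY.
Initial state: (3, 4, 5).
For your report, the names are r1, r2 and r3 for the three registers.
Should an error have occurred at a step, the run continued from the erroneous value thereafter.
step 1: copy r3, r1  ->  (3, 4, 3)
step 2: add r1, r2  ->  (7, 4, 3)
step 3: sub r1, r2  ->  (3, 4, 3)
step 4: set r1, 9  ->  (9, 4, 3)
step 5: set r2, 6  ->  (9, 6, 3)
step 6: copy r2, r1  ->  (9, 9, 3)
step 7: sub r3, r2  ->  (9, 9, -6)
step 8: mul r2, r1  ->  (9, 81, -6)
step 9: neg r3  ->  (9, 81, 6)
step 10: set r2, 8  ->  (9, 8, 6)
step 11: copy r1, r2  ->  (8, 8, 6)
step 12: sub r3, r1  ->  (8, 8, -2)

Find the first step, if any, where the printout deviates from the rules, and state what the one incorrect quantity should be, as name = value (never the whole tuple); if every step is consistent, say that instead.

no error

Step 1: r3 = 3 — verified.
Step 2: r1 = 3 + 4 = 7 — in agreement.
Step 3: r1 = 7 - 4 = 3 — exactly as logged.
Step 4: r1 = 9 — verified.
Step 5: r2 = 6 — matches.
Step 6: r2 = 9 — confirmed correct.
Step 7: r3 = 3 - 9 = -6 — checks out.
Step 8: r2 = 9 * 9 = 81 — agrees with the printout.
Step 9: r3 = -(-6) = 6 — checks out.
Step 10: r2 = 8 — no discrepancy.
Step 11: r1 = 8 — no discrepancy.
Step 12: r3 = 6 - 8 = -2 — exactly as logged.
Each recorded entry agrees with the recomputation.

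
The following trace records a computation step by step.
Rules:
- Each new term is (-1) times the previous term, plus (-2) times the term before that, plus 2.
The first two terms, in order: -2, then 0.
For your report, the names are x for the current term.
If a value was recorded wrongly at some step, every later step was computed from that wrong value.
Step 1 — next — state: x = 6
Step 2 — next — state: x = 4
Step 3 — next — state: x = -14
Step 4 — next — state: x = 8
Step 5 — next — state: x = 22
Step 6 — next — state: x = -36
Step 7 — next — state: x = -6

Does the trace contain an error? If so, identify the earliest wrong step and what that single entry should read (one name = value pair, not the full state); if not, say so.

step 2, x = -4

Recomputing the run from the initial state:
step 1: x = 6
step 2: x = -4
step 3: x = -6
step 4: x = 16
step 5: x = -2
step 6: x = -28
step 7: x = 34
The first disagreement with the trace is at step 2, where the value should be x = -4.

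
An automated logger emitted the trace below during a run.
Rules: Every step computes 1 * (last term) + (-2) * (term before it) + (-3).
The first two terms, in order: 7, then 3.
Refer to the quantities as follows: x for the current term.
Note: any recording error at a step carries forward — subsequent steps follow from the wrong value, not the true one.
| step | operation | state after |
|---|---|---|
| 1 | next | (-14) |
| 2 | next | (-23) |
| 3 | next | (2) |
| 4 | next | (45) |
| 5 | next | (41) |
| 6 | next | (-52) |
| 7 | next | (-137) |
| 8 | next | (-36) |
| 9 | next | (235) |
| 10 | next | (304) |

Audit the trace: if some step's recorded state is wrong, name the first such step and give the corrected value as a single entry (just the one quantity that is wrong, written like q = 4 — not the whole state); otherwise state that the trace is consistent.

Step 1: x = 1*(3) + (-2)*(7) + (-3) = -14 — consistent with the trace.
Step 2: x = 1*(-14) + (-2)*(3) + (-3) = -23 — matches.
Step 3: x = 1*(-23) + (-2)*(-14) + (-3) = 2 — consistent with the trace.
Step 4: x = 1*(2) + (-2)*(-23) + (-3) = 45 — matches.
Step 5: x = 1*(45) + (-2)*(2) + (-3) = 38 — this is not what the trace shows.
First deviation found at step 5; the corrected entry is x = 38.

step 5, x = 38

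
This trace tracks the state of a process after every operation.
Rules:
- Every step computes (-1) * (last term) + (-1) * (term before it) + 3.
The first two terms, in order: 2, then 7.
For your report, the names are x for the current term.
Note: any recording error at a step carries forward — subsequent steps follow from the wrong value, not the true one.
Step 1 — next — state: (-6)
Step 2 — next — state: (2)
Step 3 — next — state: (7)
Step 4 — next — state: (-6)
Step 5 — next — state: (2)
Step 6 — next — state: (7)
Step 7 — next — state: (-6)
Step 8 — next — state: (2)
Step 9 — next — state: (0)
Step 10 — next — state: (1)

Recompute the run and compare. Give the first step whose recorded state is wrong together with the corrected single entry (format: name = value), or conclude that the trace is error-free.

step 9, x = 7

Recomputing the run from the initial state:
step 1: x = -6
step 2: x = 2
step 3: x = 7
step 4: x = -6
step 5: x = 2
step 6: x = 7
step 7: x = -6
step 8: x = 2
step 9: x = 7
step 10: x = -6
The first disagreement with the trace is at step 9, where the value should be x = 7.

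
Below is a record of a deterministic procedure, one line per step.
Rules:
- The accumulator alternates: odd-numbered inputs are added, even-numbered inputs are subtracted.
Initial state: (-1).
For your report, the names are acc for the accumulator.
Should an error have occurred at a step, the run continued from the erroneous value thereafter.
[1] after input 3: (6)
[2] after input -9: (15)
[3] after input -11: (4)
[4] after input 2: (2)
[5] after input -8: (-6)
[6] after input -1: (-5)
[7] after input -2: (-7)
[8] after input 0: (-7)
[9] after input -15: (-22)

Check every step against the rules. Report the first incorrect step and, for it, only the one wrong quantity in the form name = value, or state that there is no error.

Recomputing the run from the initial state:
step 1: acc = 2
step 2: acc = 11
step 3: acc = 0
step 4: acc = -2
step 5: acc = -10
step 6: acc = -9
step 7: acc = -11
step 8: acc = -11
step 9: acc = -26
The first disagreement with the record is at step 1, where the value should be acc = 2.

step 1, acc = 2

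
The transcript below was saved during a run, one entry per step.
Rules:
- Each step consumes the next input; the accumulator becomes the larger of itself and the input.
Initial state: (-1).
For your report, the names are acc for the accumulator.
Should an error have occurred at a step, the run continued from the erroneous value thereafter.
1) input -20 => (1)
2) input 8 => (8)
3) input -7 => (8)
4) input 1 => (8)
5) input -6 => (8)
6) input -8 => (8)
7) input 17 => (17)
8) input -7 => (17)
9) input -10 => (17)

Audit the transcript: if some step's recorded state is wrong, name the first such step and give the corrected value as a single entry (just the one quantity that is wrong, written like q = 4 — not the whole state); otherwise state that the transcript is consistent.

1. acc = max(-1, -20) = -1 (the transcript has a different value)
The earliest wrong entry is at step 1: it should read acc = -1.

step 1, acc = -1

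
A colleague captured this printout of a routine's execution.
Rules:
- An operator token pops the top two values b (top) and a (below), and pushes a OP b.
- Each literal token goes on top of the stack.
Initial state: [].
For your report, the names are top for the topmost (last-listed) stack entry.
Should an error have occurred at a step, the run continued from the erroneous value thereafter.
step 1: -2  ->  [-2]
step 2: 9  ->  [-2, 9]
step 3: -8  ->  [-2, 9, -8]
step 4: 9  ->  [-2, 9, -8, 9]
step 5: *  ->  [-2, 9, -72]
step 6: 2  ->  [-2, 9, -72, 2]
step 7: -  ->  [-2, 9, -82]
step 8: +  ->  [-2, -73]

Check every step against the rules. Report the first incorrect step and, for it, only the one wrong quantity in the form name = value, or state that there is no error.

step 7, top = -74

Step 1: push -2: top = -2 — in agreement.
Step 2: push 9: top = 9 — agrees with the printout.
Step 3: push -8: top = -8 — agrees with the printout.
Step 4: push 9: top = 9 — verified.
Step 5: -8 * 9 = -72 — confirmed correct.
Step 6: push 2: top = 2 — no discrepancy.
Step 7: -72 - 2 = -74 — first mismatch against the printout.
Step 7 is the first one off; corrected, top = -74.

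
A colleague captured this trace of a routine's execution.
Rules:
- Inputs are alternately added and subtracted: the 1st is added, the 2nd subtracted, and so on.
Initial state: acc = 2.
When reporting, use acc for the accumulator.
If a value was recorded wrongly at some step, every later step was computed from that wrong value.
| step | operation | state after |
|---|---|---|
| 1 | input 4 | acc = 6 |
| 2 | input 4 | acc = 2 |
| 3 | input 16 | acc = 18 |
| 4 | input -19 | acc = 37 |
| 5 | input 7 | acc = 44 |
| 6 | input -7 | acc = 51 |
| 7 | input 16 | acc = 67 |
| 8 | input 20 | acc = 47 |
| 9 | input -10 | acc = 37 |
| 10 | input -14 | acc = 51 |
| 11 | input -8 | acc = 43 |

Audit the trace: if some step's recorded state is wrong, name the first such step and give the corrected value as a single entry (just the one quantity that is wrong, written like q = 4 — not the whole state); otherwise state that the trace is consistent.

no error

1. acc = 2 + 4 = 6 (agrees with the trace)
2. acc = 6 - 4 = 2 (confirmed correct)
3. acc = 2 + 16 = 18 (in agreement)
4. acc = 18 - -19 = 37 (verified)
5. acc = 37 + 7 = 44 (consistent with the trace)
6. acc = 44 - -7 = 51 (consistent with the trace)
7. acc = 51 + 16 = 67 (exactly as logged)
8. acc = 67 - 20 = 47 (matches)
9. acc = 47 + -10 = 37 (matches)
10. acc = 37 - -14 = 51 (in agreement)
11. acc = 51 + -8 = 43 (exactly as logged)
No step deviates from the rules.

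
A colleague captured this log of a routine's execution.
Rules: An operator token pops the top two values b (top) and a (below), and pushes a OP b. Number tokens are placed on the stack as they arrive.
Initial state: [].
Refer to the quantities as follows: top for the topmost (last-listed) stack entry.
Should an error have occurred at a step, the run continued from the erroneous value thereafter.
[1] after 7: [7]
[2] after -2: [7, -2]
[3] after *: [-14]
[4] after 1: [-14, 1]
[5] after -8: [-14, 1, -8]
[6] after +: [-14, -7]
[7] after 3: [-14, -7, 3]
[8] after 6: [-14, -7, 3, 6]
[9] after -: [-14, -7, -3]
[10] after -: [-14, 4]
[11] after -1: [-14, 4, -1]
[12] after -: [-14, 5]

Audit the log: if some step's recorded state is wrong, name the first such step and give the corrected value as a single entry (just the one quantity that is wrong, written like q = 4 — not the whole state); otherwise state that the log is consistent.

step 10, top = -4

Step 1: push 7: top = 7 — consistent with the log.
Step 2: push -2: top = -2 — no discrepancy.
Step 3: 7 * -2 = -14 — verified.
Step 4: push 1: top = 1 — checks out.
Step 5: push -8: top = -8 — verified.
Step 6: 1 + -8 = -7 — same as recorded.
Step 7: push 3: top = 3 — checks out.
Step 8: push 6: top = 6 — exactly as logged.
Step 9: 3 - 6 = -3 — no discrepancy.
Step 10: -7 - -3 = -4 — the log has a different value.
First incorrect step: 10; the correct value is top = -4.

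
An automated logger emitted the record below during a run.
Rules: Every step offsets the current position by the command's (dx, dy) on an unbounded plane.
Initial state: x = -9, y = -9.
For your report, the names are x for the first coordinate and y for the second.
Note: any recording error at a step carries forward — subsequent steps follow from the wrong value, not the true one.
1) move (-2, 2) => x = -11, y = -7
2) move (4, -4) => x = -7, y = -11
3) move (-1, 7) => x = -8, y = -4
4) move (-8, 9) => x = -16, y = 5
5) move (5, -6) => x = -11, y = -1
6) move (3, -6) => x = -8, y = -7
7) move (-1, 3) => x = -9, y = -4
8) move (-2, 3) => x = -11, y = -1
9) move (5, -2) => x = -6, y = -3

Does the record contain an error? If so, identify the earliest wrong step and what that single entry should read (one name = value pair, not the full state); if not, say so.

no error

step 1: x = -9 + (-2) = -11, y = -9 + (2) = -7 -> confirmed correct
step 2: x = -11 + (4) = -7, y = -7 + (-4) = -11 -> checks out
step 3: x = -7 + (-1) = -8, y = -11 + (7) = -4 -> same as recorded
step 4: x = -8 + (-8) = -16, y = -4 + (9) = 5 -> checks out
step 5: x = -16 + (5) = -11, y = 5 + (-6) = -1 -> confirmed correct
step 6: x = -11 + (3) = -8, y = -1 + (-6) = -7 -> consistent with the record
step 7: x = -8 + (-1) = -9, y = -7 + (3) = -4 -> exactly as logged
step 8: x = -9 + (-2) = -11, y = -4 + (3) = -1 -> verified
step 9: x = -11 + (5) = -6, y = -1 + (-2) = -3 -> consistent with the record
The whole run recomputes cleanly — no discrepancies.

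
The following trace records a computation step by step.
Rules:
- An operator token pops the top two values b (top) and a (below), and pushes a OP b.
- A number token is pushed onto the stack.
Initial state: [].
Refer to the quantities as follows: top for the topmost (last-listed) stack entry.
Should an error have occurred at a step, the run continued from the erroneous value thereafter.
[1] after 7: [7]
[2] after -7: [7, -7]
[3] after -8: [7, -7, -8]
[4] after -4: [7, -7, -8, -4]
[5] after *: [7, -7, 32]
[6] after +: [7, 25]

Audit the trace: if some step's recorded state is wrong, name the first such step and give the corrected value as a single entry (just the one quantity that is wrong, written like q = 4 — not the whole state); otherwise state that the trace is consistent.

Step 1: push 7: top = 7 — no discrepancy.
Step 2: push -7: top = -7 — consistent with the trace.
Step 3: push -8: top = -8 — exactly as logged.
Step 4: push -4: top = -4 — confirmed correct.
Step 5: -8 * -4 = 32 — verified.
Step 6: -7 + 32 = 25 — verified.
No step deviates from the rules.

no error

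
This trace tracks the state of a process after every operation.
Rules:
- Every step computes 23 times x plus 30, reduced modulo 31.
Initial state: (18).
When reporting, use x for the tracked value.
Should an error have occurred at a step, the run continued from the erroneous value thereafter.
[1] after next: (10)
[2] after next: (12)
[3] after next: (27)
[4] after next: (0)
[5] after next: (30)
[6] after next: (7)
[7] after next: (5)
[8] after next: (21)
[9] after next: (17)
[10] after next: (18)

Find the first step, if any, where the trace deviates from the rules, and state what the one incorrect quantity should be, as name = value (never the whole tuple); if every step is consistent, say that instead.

Recomputing the run from the initial state:
step 1: x = 10
step 2: x = 12
step 3: x = 27
step 4: x = 0
step 5: x = 30
step 6: x = 7
step 7: x = 5
step 8: x = 21
step 9: x = 17
step 10: x = 18
This matches the trace at every step.

no error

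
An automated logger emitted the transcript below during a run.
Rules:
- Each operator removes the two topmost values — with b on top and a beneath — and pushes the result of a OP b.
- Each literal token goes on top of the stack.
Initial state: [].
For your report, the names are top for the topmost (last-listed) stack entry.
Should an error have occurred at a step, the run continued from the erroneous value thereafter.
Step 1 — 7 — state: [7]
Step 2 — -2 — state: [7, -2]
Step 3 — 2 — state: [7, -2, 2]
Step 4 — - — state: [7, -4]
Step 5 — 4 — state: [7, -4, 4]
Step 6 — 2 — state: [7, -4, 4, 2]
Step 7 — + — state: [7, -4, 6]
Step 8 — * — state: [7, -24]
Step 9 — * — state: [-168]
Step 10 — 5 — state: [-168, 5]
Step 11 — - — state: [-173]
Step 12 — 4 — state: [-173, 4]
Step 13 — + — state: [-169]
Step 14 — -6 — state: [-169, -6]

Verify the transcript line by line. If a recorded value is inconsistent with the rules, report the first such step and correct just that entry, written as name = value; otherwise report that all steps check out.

Step 1: push 7: top = 7 — verified.
Step 2: push -2: top = -2 — same as recorded.
Step 3: push 2: top = 2 — matches.
Step 4: -2 - 2 = -4 — consistent with the transcript.
Step 5: push 4: top = 4 — confirmed correct.
Step 6: push 2: top = 2 — in agreement.
Step 7: 4 + 2 = 6 — checks out.
Step 8: -4 * 6 = -24 — in agreement.
Step 9: 7 * -24 = -168 — no discrepancy.
Step 10: push 5: top = 5 — no discrepancy.
Step 11: -168 - 5 = -173 — verified.
Step 12: push 4: top = 4 — checks out.
Step 13: -173 + 4 = -169 — consistent with the transcript.
Step 14: push -6: top = -6 — same as recorded.
Nothing is out of place; the run is error-free.

no error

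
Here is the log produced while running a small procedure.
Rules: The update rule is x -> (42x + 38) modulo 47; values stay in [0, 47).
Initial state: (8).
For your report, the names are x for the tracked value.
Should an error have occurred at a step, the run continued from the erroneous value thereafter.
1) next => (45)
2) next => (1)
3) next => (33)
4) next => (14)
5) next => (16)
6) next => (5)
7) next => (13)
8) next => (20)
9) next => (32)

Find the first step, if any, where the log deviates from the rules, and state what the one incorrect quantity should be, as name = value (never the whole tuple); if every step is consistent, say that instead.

step 5, x = 15

Step 1: x = (42*8 + 38) mod 47 = 45 — matches.
Step 2: x = (42*45 + 38) mod 47 = 1 — exactly as logged.
Step 3: x = (42*1 + 38) mod 47 = 33 — same as recorded.
Step 4: x = (42*33 + 38) mod 47 = 14 — verified.
Step 5: x = (42*14 + 38) mod 47 = 15 — the log disagrees here.
So the first discrepancy is step 5, where the right value is x = 15.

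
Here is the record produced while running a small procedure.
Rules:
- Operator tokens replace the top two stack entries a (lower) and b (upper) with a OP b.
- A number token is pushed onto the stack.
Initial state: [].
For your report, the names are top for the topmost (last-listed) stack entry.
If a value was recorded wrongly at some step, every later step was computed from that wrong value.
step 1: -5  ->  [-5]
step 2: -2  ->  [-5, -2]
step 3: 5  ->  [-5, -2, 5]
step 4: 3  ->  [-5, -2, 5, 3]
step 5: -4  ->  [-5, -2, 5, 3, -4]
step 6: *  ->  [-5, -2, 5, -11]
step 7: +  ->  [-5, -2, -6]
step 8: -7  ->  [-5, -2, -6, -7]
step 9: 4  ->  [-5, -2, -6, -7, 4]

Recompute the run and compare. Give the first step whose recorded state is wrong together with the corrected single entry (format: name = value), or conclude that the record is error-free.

step 6, top = -12

step 1: push -5: top = -5 -> verified
step 2: push -2: top = -2 -> agrees with the record
step 3: push 5: top = 5 -> matches
step 4: push 3: top = 3 -> no discrepancy
step 5: push -4: top = -4 -> checks out
step 6: 3 * -4 = -12 -> the recorded entry deviates here
Conclusion: step 6 carries the first error; the entry should be top = -12.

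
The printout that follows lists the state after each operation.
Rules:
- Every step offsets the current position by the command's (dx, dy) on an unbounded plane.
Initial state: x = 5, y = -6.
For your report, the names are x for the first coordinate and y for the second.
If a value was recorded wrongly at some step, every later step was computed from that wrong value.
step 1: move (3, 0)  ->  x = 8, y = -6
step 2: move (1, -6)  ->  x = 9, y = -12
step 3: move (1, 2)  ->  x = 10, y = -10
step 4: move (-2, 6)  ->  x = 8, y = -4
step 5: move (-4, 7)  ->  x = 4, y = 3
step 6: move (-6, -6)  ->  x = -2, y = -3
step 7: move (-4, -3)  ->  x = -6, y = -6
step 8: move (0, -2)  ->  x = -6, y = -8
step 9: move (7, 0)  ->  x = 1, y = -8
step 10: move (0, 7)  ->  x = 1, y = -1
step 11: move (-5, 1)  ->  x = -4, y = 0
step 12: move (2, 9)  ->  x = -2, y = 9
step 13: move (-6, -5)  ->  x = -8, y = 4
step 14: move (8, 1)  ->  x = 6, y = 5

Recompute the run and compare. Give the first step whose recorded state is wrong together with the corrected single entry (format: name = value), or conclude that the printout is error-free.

step 14, x = 0

Step 1: x = 5 + (3) = 8, y = -6 + (0) = -6 — confirmed correct.
Step 2: x = 8 + (1) = 9, y = -6 + (-6) = -12 — no discrepancy.
Step 3: x = 9 + (1) = 10, y = -12 + (2) = -10 — verified.
Step 4: x = 10 + (-2) = 8, y = -10 + (6) = -4 — no discrepancy.
Step 5: x = 8 + (-4) = 4, y = -4 + (7) = 3 — verified.
Step 6: x = 4 + (-6) = -2, y = 3 + (-6) = -3 — matches.
Step 7: x = -2 + (-4) = -6, y = -3 + (-3) = -6 — exactly as logged.
Step 8: x = -6 + (0) = -6, y = -6 + (-2) = -8 — exactly as logged.
Step 9: x = -6 + (7) = 1, y = -8 + (0) = -8 — exactly as logged.
Step 10: x = 1 + (0) = 1, y = -8 + (7) = -1 — checks out.
Step 11: x = 1 + (-5) = -4, y = -1 + (1) = 0 — confirmed correct.
Step 12: x = -4 + (2) = -2, y = 0 + (9) = 9 — verified.
Step 13: x = -2 + (-6) = -8, y = 9 + (-5) = 4 — same as recorded.
Step 14: x = -8 + (8) = 0, y = 4 + (1) = 5 — the recorded entry deviates here.
That makes step 14 the first incorrect line — x = 0 is what it should show.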